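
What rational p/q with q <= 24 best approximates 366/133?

Expand x = 366/133 as a continued fraction with the Euclidean algorithm:
  366 = 2*133 + 100, so a_0 = 2.
  133 = 1*100 + 33, so a_1 = 1.
  100 = 3*33 + 1, so a_2 = 3.
  33 = 33*1 + 0, so a_3 = 33.
so x = [2; 1, 3, 33].
Convergents (p_i = a_i*p_{i-1} + p_{i-2}, q_i = a_i*q_{i-1} + q_{i-2} with p_{-2}=0, p_{-1}=1, q_{-2}=1, q_{-1}=0), until the denominator exceeds 24:
  i=0: a_0=2, p_0 = 2*1 + 0 = 2, q_0 = 2*0 + 1 = 1.
  i=1: a_1=1, p_1 = 1*2 + 1 = 3, q_1 = 1*1 + 0 = 1.
  i=2: a_2=3, p_2 = 3*3 + 2 = 11, q_2 = 3*1 + 1 = 4.
  i=3: a_3=33, p_3 = 33*11 + 3 = 366, q_3 = 33*4 + 1 = 133.
q_3 = 133 > 24, so the last convergent with denominator <= 24 is p_2/q_2 = 11/4.
The closest fraction with denominator <= 24 is either p_2/q_2 or the intermediate fraction (k*p_2 + p_1)/(k*q_2 + q_1) with the largest k >= 1 whose denominator stays <= 24; these approach x as k grows, and every other convergent or intermediate fraction in range is farther away.
Largest k: floor((24 - q_1)/q_2) = floor((24 - 1)/4) = 5.
That gives (5*11 + 3)/(5*4 + 1) = 58/21.
Compare the errors: |x - 11/4| = |366*4 - 11*133|/(133*4) = 1/532, and |x - 58/21| = |366*21 - 58*133|/(133*21) = 28/2793.
Cross-multiplying, 1*2793 = 2793 < 14896 = 28*532, so 1/532 is smaller: the convergent 11/4 is closer to x than 58/21.

11/4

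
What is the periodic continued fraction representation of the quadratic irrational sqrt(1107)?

Write x_i = (sqrt(1107) + m_i)/d_i with (m_0, d_0) = (0, 1). a_0 = floor(sqrt(1107)) = 33, since 33^2 = 1089 <= 1107 < 1156 = 34^2.
Iterate m_{i+1} = d_i*a_i - m_i, d_{i+1} = (1107 - m_{i+1}^2)/d_i, a_{i+1} = floor((a_0 + m_{i+1})/d_{i+1}):
  m_1 = 1*33 - 0 = 33, d_1 = (1107 - 33^2)/1 = 18/1 = 18, a_1 = floor((33 + 33)/18) = 3.
  m_2 = 18*3 - 33 = 21, d_2 = (1107 - 21^2)/18 = 666/18 = 37, a_2 = floor((33 + 21)/37) = 1.
  m_3 = 37*1 - 21 = 16, d_3 = (1107 - 16^2)/37 = 851/37 = 23, a_3 = floor((33 + 16)/23) = 2.
  m_4 = 23*2 - 16 = 30, d_4 = (1107 - 30^2)/23 = 207/23 = 9, a_4 = floor((33 + 30)/9) = 7.
  m_5 = 9*7 - 30 = 33, d_5 = (1107 - 33^2)/9 = 18/9 = 2, a_5 = floor((33 + 33)/2) = 33.
  m_6 = 2*33 - 33 = 33, d_6 = (1107 - 33^2)/2 = 18/2 = 9, a_6 = floor((33 + 33)/9) = 7.
  m_7 = 9*7 - 33 = 30, d_7 = (1107 - 30^2)/9 = 207/9 = 23, a_7 = floor((33 + 30)/23) = 2.
  m_8 = 23*2 - 30 = 16, d_8 = (1107 - 16^2)/23 = 851/23 = 37, a_8 = floor((33 + 16)/37) = 1.
  m_9 = 37*1 - 16 = 21, d_9 = (1107 - 21^2)/37 = 666/37 = 18, a_9 = floor((33 + 21)/18) = 3.
  m_10 = 18*3 - 21 = 33, d_10 = (1107 - 33^2)/18 = 18/18 = 1, a_10 = floor((33 + 33)/1) = 66.
  m_11 = 1*66 - 33 = 33, d_11 = (1107 - 33^2)/1 = 18/1 = 18: (m_11, d_11) = (m_1, d_1) = (33, 18), so from here the quotients repeat a_1, ..., a_10; the period length is 10.
Hence the expansion of sqrt(1107) is a_0 = 33 followed by the repeating block 3, 1, 2, 7, 33, 7, 2, 1, 3, 66 (period 10).

[33; (3, 1, 2, 7, 33, 7, 2, 1, 3, 66)]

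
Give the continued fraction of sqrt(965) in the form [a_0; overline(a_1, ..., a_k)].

[31; overline(15, 1, 1, 15, 62)]

Write x_i = (sqrt(965) + m_i)/d_i with (m_0, d_0) = (0, 1). a_0 = floor(sqrt(965)) = 31, since 31^2 = 961 <= 965 < 1024 = 32^2.
Iterate m_{i+1} = d_i*a_i - m_i, d_{i+1} = (965 - m_{i+1}^2)/d_i, a_{i+1} = floor((a_0 + m_{i+1})/d_{i+1}):
  m_1 = 1*31 - 0 = 31, d_1 = (965 - 31^2)/1 = 4/1 = 4, a_1 = floor((31 + 31)/4) = 15.
  m_2 = 4*15 - 31 = 29, d_2 = (965 - 29^2)/4 = 124/4 = 31, a_2 = floor((31 + 29)/31) = 1.
  m_3 = 31*1 - 29 = 2, d_3 = (965 - 2^2)/31 = 961/31 = 31, a_3 = floor((31 + 2)/31) = 1.
  m_4 = 31*1 - 2 = 29, d_4 = (965 - 29^2)/31 = 124/31 = 4, a_4 = floor((31 + 29)/4) = 15.
  m_5 = 4*15 - 29 = 31, d_5 = (965 - 31^2)/4 = 4/4 = 1, a_5 = floor((31 + 31)/1) = 62.
  m_6 = 1*62 - 31 = 31, d_6 = (965 - 31^2)/1 = 4/1 = 4: (m_6, d_6) = (m_1, d_1) = (31, 4), so from here the quotients repeat a_1, ..., a_5; the period length is 5.
Hence the expansion of sqrt(965) is a_0 = 31 followed by the repeating block 15, 1, 1, 15, 62 (period 5).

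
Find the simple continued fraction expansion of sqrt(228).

[15; (10, 30)]

Write x_i = (sqrt(228) + m_i)/d_i with (m_0, d_0) = (0, 1). a_0 = floor(sqrt(228)) = 15, since 15^2 = 225 <= 228 < 256 = 16^2.
Iterate m_{i+1} = d_i*a_i - m_i, d_{i+1} = (228 - m_{i+1}^2)/d_i, a_{i+1} = floor((a_0 + m_{i+1})/d_{i+1}):
  m_1 = 1*15 - 0 = 15, d_1 = (228 - 15^2)/1 = 3/1 = 3, a_1 = floor((15 + 15)/3) = 10.
  m_2 = 3*10 - 15 = 15, d_2 = (228 - 15^2)/3 = 3/3 = 1, a_2 = floor((15 + 15)/1) = 30.
  m_3 = 1*30 - 15 = 15, d_3 = (228 - 15^2)/1 = 3/1 = 3: (m_3, d_3) = (m_1, d_1) = (15, 3), so from here the quotients repeat a_1, a_2; the period length is 2.
Hence the expansion of sqrt(228) is a_0 = 15 followed by the repeating block 10, 30 (period 2).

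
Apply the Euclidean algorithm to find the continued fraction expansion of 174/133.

Run the Euclidean algorithm on 174 and 133; the successive quotients are the partial quotients a_0, a_1, ... (each step inverts the fractional part left over by the previous one):
  174 = 1*133 + 41, so a_0 = 1.
  133 = 3*41 + 10, so a_1 = 3.
  41 = 4*10 + 1, so a_2 = 4.
  10 = 10*1 + 0, so a_3 = 10.
The remainder reaches 0 after 4 divisions, so the expansion has 4 partial quotients, read off in order.

[1; 3, 4, 10]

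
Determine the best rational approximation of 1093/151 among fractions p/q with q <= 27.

152/21

Expand x = 1093/151 as a continued fraction with the Euclidean algorithm:
  1093 = 7*151 + 36, so a_0 = 7.
  151 = 4*36 + 7, so a_1 = 4.
  36 = 5*7 + 1, so a_2 = 5.
  7 = 7*1 + 0, so a_3 = 7.
so x = [7; 4, 5, 7].
Convergents (p_i = a_i*p_{i-1} + p_{i-2}, q_i = a_i*q_{i-1} + q_{i-2} with p_{-2}=0, p_{-1}=1, q_{-2}=1, q_{-1}=0), until the denominator exceeds 27:
  i=0: a_0=7, p_0 = 7*1 + 0 = 7, q_0 = 7*0 + 1 = 1.
  i=1: a_1=4, p_1 = 4*7 + 1 = 29, q_1 = 4*1 + 0 = 4.
  i=2: a_2=5, p_2 = 5*29 + 7 = 152, q_2 = 5*4 + 1 = 21.
  i=3: a_3=7, p_3 = 7*152 + 29 = 1093, q_3 = 7*21 + 4 = 151.
q_3 = 151 > 27, so the last convergent with denominator <= 27 is p_2/q_2 = 152/21.
The closest fraction with denominator <= 27 is either p_2/q_2 or the intermediate fraction (k*p_2 + p_1)/(k*q_2 + q_1) with the largest k >= 1 whose denominator stays <= 27; these approach x as k grows, and every other convergent or intermediate fraction in range is farther away.
Largest k: floor((27 - q_1)/q_2) = floor((27 - 4)/21) = 1.
That gives (1*152 + 29)/(1*21 + 4) = 181/25.
Compare the errors: |x - 152/21| = |1093*21 - 152*151|/(151*21) = 1/3171, and |x - 181/25| = |1093*25 - 181*151|/(151*25) = 6/3775.
Cross-multiplying, 1*3775 = 3775 < 19026 = 6*3171, so 1/3171 is smaller: the convergent 152/21 is closer to x than 181/25.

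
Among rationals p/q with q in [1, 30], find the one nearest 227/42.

146/27

Expand x = 227/42 as a continued fraction with the Euclidean algorithm:
  227 = 5*42 + 17, so a_0 = 5.
  42 = 2*17 + 8, so a_1 = 2.
  17 = 2*8 + 1, so a_2 = 2.
  8 = 8*1 + 0, so a_3 = 8.
so x = [5; 2, 2, 8].
Convergents (p_i = a_i*p_{i-1} + p_{i-2}, q_i = a_i*q_{i-1} + q_{i-2} with p_{-2}=0, p_{-1}=1, q_{-2}=1, q_{-1}=0), until the denominator exceeds 30:
  i=0: a_0=5, p_0 = 5*1 + 0 = 5, q_0 = 5*0 + 1 = 1.
  i=1: a_1=2, p_1 = 2*5 + 1 = 11, q_1 = 2*1 + 0 = 2.
  i=2: a_2=2, p_2 = 2*11 + 5 = 27, q_2 = 2*2 + 1 = 5.
  i=3: a_3=8, p_3 = 8*27 + 11 = 227, q_3 = 8*5 + 2 = 42.
q_3 = 42 > 30, so the last convergent with denominator <= 30 is p_2/q_2 = 27/5.
The closest fraction with denominator <= 30 is either p_2/q_2 or the intermediate fraction (k*p_2 + p_1)/(k*q_2 + q_1) with the largest k >= 1 whose denominator stays <= 30; these approach x as k grows, and every other convergent or intermediate fraction in range is farther away.
Largest k: floor((30 - q_1)/q_2) = floor((30 - 2)/5) = 5.
That gives (5*27 + 11)/(5*5 + 2) = 146/27.
Compare the errors: |x - 27/5| = |227*5 - 27*42|/(42*5) = 1/210, and |x - 146/27| = |227*27 - 146*42|/(42*27) = 3/1134.
Cross-multiplying, 3*210 = 630 < 1134 = 1*1134, so 3/1134 is smaller: the intermediate fraction 146/27 is closer to x than 27/5.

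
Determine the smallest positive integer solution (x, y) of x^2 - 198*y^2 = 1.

(x, y) = (197, 14)

First expand sqrt(198) as a continued fraction. With x_i = (sqrt(198) + m_i)/d_i and (m_0, d_0) = (0, 1): a_0 = floor(sqrt(198)) = 14, since 14^2 = 196 <= 198 < 225 = 15^2.
Iterate m_{i+1} = d_i*a_i - m_i, d_{i+1} = (198 - m_{i+1}^2)/d_i, a_{i+1} = floor((a_0 + m_{i+1})/d_{i+1}):
  m_1 = 1*14 - 0 = 14, d_1 = (198 - 14^2)/1 = 2/1 = 2, a_1 = floor((14 + 14)/2) = 14.
  m_2 = 2*14 - 14 = 14, d_2 = (198 - 14^2)/2 = 2/2 = 1, a_2 = floor((14 + 14)/1) = 28.
  m_3 = 1*28 - 14 = 14, d_3 = (198 - 14^2)/1 = 2/1 = 2: (m_3, d_3) = (m_1, d_1) = (14, 2), so from here the quotients repeat a_1, a_2; the period length is 2.
So sqrt(198) = [14; (14, 28)] with period length k = 2.
k is even, so the fundamental solution of x^2 - 198y^2 = 1 is (p_{k-1}, q_{k-1}) = (p_1, q_1); compute convergents through index 1.
Convergents (p_i = a_i*p_{i-1} + p_{i-2}, q_i = a_i*q_{i-1} + q_{i-2} with p_{-2}=0, p_{-1}=1, q_{-2}=1, q_{-1}=0):
  i=0: a_0=14, p_0 = 14*1 + 0 = 14, q_0 = 14*0 + 1 = 1.
  i=1: a_1=14, p_1 = 14*14 + 1 = 197, q_1 = 14*1 + 0 = 14.
Check: 197^2 - 198*14^2 = 38809 - 38808 = 1, so (x, y) = (197, 14) solves the equation, and by the theorem it is the least positive solution.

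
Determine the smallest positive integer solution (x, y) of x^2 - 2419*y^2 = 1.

(x, y) = (2951, 60)

First expand sqrt(2419) as a continued fraction. With x_i = (sqrt(2419) + m_i)/d_i and (m_0, d_0) = (0, 1): a_0 = floor(sqrt(2419)) = 49, since 49^2 = 2401 <= 2419 < 2500 = 50^2.
Iterate m_{i+1} = d_i*a_i - m_i, d_{i+1} = (2419 - m_{i+1}^2)/d_i, a_{i+1} = floor((a_0 + m_{i+1})/d_{i+1}):
  m_1 = 1*49 - 0 = 49, d_1 = (2419 - 49^2)/1 = 18/1 = 18, a_1 = floor((49 + 49)/18) = 5.
  m_2 = 18*5 - 49 = 41, d_2 = (2419 - 41^2)/18 = 738/18 = 41, a_2 = floor((49 + 41)/41) = 2.
  m_3 = 41*2 - 41 = 41, d_3 = (2419 - 41^2)/41 = 738/41 = 18, a_3 = floor((49 + 41)/18) = 5.
  m_4 = 18*5 - 41 = 49, d_4 = (2419 - 49^2)/18 = 18/18 = 1, a_4 = floor((49 + 49)/1) = 98.
  m_5 = 1*98 - 49 = 49, d_5 = (2419 - 49^2)/1 = 18/1 = 18: (m_5, d_5) = (m_1, d_1) = (49, 18), so from here the quotients repeat a_1, ..., a_4; the period length is 4.
So sqrt(2419) = [49; (5, 2, 5, 98)] with period length k = 4.
k is even, so the fundamental solution of x^2 - 2419y^2 = 1 is (p_{k-1}, q_{k-1}) = (p_3, q_3); compute convergents through index 3.
Convergents (p_i = a_i*p_{i-1} + p_{i-2}, q_i = a_i*q_{i-1} + q_{i-2} with p_{-2}=0, p_{-1}=1, q_{-2}=1, q_{-1}=0):
  i=0: a_0=49, p_0 = 49*1 + 0 = 49, q_0 = 49*0 + 1 = 1.
  i=1: a_1=5, p_1 = 5*49 + 1 = 246, q_1 = 5*1 + 0 = 5.
  i=2: a_2=2, p_2 = 2*246 + 49 = 541, q_2 = 2*5 + 1 = 11.
  i=3: a_3=5, p_3 = 5*541 + 246 = 2951, q_3 = 5*11 + 5 = 60.
Check: 2951^2 - 2419*60^2 = 8708401 - 8708400 = 1, so (x, y) = (2951, 60) solves the equation, and by the theorem it is the least positive solution.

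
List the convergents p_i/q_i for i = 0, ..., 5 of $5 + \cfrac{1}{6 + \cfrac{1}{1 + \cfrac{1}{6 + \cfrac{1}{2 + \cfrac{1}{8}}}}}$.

Using the convergent recurrence p_i = a_i*p_{i-1} + p_{i-2}, q_i = a_i*q_{i-1} + q_{i-2} with p_{-2}=0, p_{-1}=1, q_{-2}=1, q_{-1}=0:
  i=0: a_0=5, p_0 = 5*1 + 0 = 5, q_0 = 5*0 + 1 = 1.
  i=1: a_1=6, p_1 = 6*5 + 1 = 31, q_1 = 6*1 + 0 = 6.
  i=2: a_2=1, p_2 = 1*31 + 5 = 36, q_2 = 1*6 + 1 = 7.
  i=3: a_3=6, p_3 = 6*36 + 31 = 247, q_3 = 6*7 + 6 = 48.
  i=4: a_4=2, p_4 = 2*247 + 36 = 530, q_4 = 2*48 + 7 = 103.
  i=5: a_5=8, p_5 = 8*530 + 247 = 4487, q_5 = 8*103 + 48 = 872.

5/1, 31/6, 36/7, 247/48, 530/103, 4487/872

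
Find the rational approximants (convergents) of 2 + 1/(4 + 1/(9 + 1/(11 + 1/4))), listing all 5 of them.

2/1, 9/4, 83/37, 922/411, 3771/1681

Using the convergent recurrence p_i = a_i*p_{i-1} + p_{i-2}, q_i = a_i*q_{i-1} + q_{i-2} with p_{-2}=0, p_{-1}=1, q_{-2}=1, q_{-1}=0:
  i=0: a_0=2, p_0 = 2*1 + 0 = 2, q_0 = 2*0 + 1 = 1.
  i=1: a_1=4, p_1 = 4*2 + 1 = 9, q_1 = 4*1 + 0 = 4.
  i=2: a_2=9, p_2 = 9*9 + 2 = 83, q_2 = 9*4 + 1 = 37.
  i=3: a_3=11, p_3 = 11*83 + 9 = 922, q_3 = 11*37 + 4 = 411.
  i=4: a_4=4, p_4 = 4*922 + 83 = 3771, q_4 = 4*411 + 37 = 1681.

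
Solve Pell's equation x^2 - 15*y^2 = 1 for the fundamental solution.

First expand sqrt(15) as a continued fraction. With x_i = (sqrt(15) + m_i)/d_i and (m_0, d_0) = (0, 1): a_0 = floor(sqrt(15)) = 3, since 3^2 = 9 <= 15 < 16 = 4^2.
Iterate m_{i+1} = d_i*a_i - m_i, d_{i+1} = (15 - m_{i+1}^2)/d_i, a_{i+1} = floor((a_0 + m_{i+1})/d_{i+1}):
  m_1 = 1*3 - 0 = 3, d_1 = (15 - 3^2)/1 = 6/1 = 6, a_1 = floor((3 + 3)/6) = 1.
  m_2 = 6*1 - 3 = 3, d_2 = (15 - 3^2)/6 = 6/6 = 1, a_2 = floor((3 + 3)/1) = 6.
  m_3 = 1*6 - 3 = 3, d_3 = (15 - 3^2)/1 = 6/1 = 6: (m_3, d_3) = (m_1, d_1) = (3, 6), so from here the quotients repeat a_1, a_2; the period length is 2.
So sqrt(15) = [3; (1, 6)] with period length k = 2.
k is even, so the fundamental solution of x^2 - 15y^2 = 1 is (p_{k-1}, q_{k-1}) = (p_1, q_1); compute convergents through index 1.
Convergents (p_i = a_i*p_{i-1} + p_{i-2}, q_i = a_i*q_{i-1} + q_{i-2} with p_{-2}=0, p_{-1}=1, q_{-2}=1, q_{-1}=0):
  i=0: a_0=3, p_0 = 3*1 + 0 = 3, q_0 = 3*0 + 1 = 1.
  i=1: a_1=1, p_1 = 1*3 + 1 = 4, q_1 = 1*1 + 0 = 1.
Check: 4^2 - 15*1^2 = 16 - 15 = 1, so (x, y) = (4, 1) solves the equation, and by the theorem it is the least positive solution.

(x, y) = (4, 1)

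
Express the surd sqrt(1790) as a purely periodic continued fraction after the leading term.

[42; (3, 4, 8, 4, 3, 84)]

Write x_i = (sqrt(1790) + m_i)/d_i with (m_0, d_0) = (0, 1). a_0 = floor(sqrt(1790)) = 42, since 42^2 = 1764 <= 1790 < 1849 = 43^2.
Iterate m_{i+1} = d_i*a_i - m_i, d_{i+1} = (1790 - m_{i+1}^2)/d_i, a_{i+1} = floor((a_0 + m_{i+1})/d_{i+1}):
  m_1 = 1*42 - 0 = 42, d_1 = (1790 - 42^2)/1 = 26/1 = 26, a_1 = floor((42 + 42)/26) = 3.
  m_2 = 26*3 - 42 = 36, d_2 = (1790 - 36^2)/26 = 494/26 = 19, a_2 = floor((42 + 36)/19) = 4.
  m_3 = 19*4 - 36 = 40, d_3 = (1790 - 40^2)/19 = 190/19 = 10, a_3 = floor((42 + 40)/10) = 8.
  m_4 = 10*8 - 40 = 40, d_4 = (1790 - 40^2)/10 = 190/10 = 19, a_4 = floor((42 + 40)/19) = 4.
  m_5 = 19*4 - 40 = 36, d_5 = (1790 - 36^2)/19 = 494/19 = 26, a_5 = floor((42 + 36)/26) = 3.
  m_6 = 26*3 - 36 = 42, d_6 = (1790 - 42^2)/26 = 26/26 = 1, a_6 = floor((42 + 42)/1) = 84.
  m_7 = 1*84 - 42 = 42, d_7 = (1790 - 42^2)/1 = 26/1 = 26: (m_7, d_7) = (m_1, d_1) = (42, 26), so from here the quotients repeat a_1, ..., a_6; the period length is 6.
Hence the expansion of sqrt(1790) is a_0 = 42 followed by the repeating block 3, 4, 8, 4, 3, 84 (period 6).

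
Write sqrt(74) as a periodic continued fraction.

[8; (1, 1, 1, 1, 16)]

Write x_i = (sqrt(74) + m_i)/d_i with (m_0, d_0) = (0, 1). a_0 = floor(sqrt(74)) = 8, since 8^2 = 64 <= 74 < 81 = 9^2.
Iterate m_{i+1} = d_i*a_i - m_i, d_{i+1} = (74 - m_{i+1}^2)/d_i, a_{i+1} = floor((a_0 + m_{i+1})/d_{i+1}):
  m_1 = 1*8 - 0 = 8, d_1 = (74 - 8^2)/1 = 10/1 = 10, a_1 = floor((8 + 8)/10) = 1.
  m_2 = 10*1 - 8 = 2, d_2 = (74 - 2^2)/10 = 70/10 = 7, a_2 = floor((8 + 2)/7) = 1.
  m_3 = 7*1 - 2 = 5, d_3 = (74 - 5^2)/7 = 49/7 = 7, a_3 = floor((8 + 5)/7) = 1.
  m_4 = 7*1 - 5 = 2, d_4 = (74 - 2^2)/7 = 70/7 = 10, a_4 = floor((8 + 2)/10) = 1.
  m_5 = 10*1 - 2 = 8, d_5 = (74 - 8^2)/10 = 10/10 = 1, a_5 = floor((8 + 8)/1) = 16.
  m_6 = 1*16 - 8 = 8, d_6 = (74 - 8^2)/1 = 10/1 = 10: (m_6, d_6) = (m_1, d_1) = (8, 10), so from here the quotients repeat a_1, ..., a_5; the period length is 5.
Hence the expansion of sqrt(74) is a_0 = 8 followed by the repeating block 1, 1, 1, 1, 16 (period 5).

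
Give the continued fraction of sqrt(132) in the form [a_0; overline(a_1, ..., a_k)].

[11; overline(2, 22)]

Write x_i = (sqrt(132) + m_i)/d_i with (m_0, d_0) = (0, 1). a_0 = floor(sqrt(132)) = 11, since 11^2 = 121 <= 132 < 144 = 12^2.
Iterate m_{i+1} = d_i*a_i - m_i, d_{i+1} = (132 - m_{i+1}^2)/d_i, a_{i+1} = floor((a_0 + m_{i+1})/d_{i+1}):
  m_1 = 1*11 - 0 = 11, d_1 = (132 - 11^2)/1 = 11/1 = 11, a_1 = floor((11 + 11)/11) = 2.
  m_2 = 11*2 - 11 = 11, d_2 = (132 - 11^2)/11 = 11/11 = 1, a_2 = floor((11 + 11)/1) = 22.
  m_3 = 1*22 - 11 = 11, d_3 = (132 - 11^2)/1 = 11/1 = 11: (m_3, d_3) = (m_1, d_1) = (11, 11), so from here the quotients repeat a_1, a_2; the period length is 2.
Hence the expansion of sqrt(132) is a_0 = 11 followed by the repeating block 2, 22 (period 2).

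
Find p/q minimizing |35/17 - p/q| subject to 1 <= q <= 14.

29/14

Expand x = 35/17 as a continued fraction with the Euclidean algorithm:
  35 = 2*17 + 1, so a_0 = 2.
  17 = 17*1 + 0, so a_1 = 17.
so x = [2; 17].
Convergents (p_i = a_i*p_{i-1} + p_{i-2}, q_i = a_i*q_{i-1} + q_{i-2} with p_{-2}=0, p_{-1}=1, q_{-2}=1, q_{-1}=0), until the denominator exceeds 14:
  i=0: a_0=2, p_0 = 2*1 + 0 = 2, q_0 = 2*0 + 1 = 1.
  i=1: a_1=17, p_1 = 17*2 + 1 = 35, q_1 = 17*1 + 0 = 17.
q_1 = 17 > 14, so the last convergent with denominator <= 14 is p_0/q_0 = 2/1.
The closest fraction with denominator <= 14 is either p_0/q_0 or the intermediate fraction (k*p_0 + p_{-1})/(k*q_0 + q_{-1}) with the largest k >= 1 whose denominator stays <= 14; these approach x as k grows, and every other convergent or intermediate fraction in range is farther away.
Largest k: floor((14 - q_{-1})/q_0) = floor((14 - 0)/1) = 14 (using the seeds p_{-1} = 1, q_{-1} = 0).
That gives (14*2 + 1)/(14*1 + 0) = 29/14.
Compare the errors: |x - 2/1| = |35*1 - 2*17|/(17*1) = 1/17, and |x - 29/14| = |35*14 - 29*17|/(17*14) = 3/238.
Cross-multiplying, 3*17 = 51 < 238 = 1*238, so 3/238 is smaller: the intermediate fraction 29/14 is closer to x than 2/1.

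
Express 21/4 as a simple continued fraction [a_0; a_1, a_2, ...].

[5; 4]

Run the Euclidean algorithm on 21 and 4; the successive quotients are the partial quotients a_0, a_1, ... (each step inverts the fractional part left over by the previous one):
  21 = 5*4 + 1, so a_0 = 5.
  4 = 4*1 + 0, so a_1 = 4.
The remainder reaches 0 after 2 divisions, so the expansion has 2 partial quotients, read off in order.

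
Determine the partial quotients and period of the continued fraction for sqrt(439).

Write x_i = (sqrt(439) + m_i)/d_i with (m_0, d_0) = (0, 1). a_0 = floor(sqrt(439)) = 20, since 20^2 = 400 <= 439 < 441 = 21^2.
Iterate m_{i+1} = d_i*a_i - m_i, d_{i+1} = (439 - m_{i+1}^2)/d_i, a_{i+1} = floor((a_0 + m_{i+1})/d_{i+1}):
  m_1 = 1*20 - 0 = 20, d_1 = (439 - 20^2)/1 = 39/1 = 39, a_1 = floor((20 + 20)/39) = 1.
  m_2 = 39*1 - 20 = 19, d_2 = (439 - 19^2)/39 = 78/39 = 2, a_2 = floor((20 + 19)/2) = 19.
  m_3 = 2*19 - 19 = 19, d_3 = (439 - 19^2)/2 = 78/2 = 39, a_3 = floor((20 + 19)/39) = 1.
  m_4 = 39*1 - 19 = 20, d_4 = (439 - 20^2)/39 = 39/39 = 1, a_4 = floor((20 + 20)/1) = 40.
  m_5 = 1*40 - 20 = 20, d_5 = (439 - 20^2)/1 = 39/1 = 39: (m_5, d_5) = (m_1, d_1) = (20, 39), so from here the quotients repeat a_1, ..., a_4; the period length is 4.
Hence the expansion of sqrt(439) is a_0 = 20 followed by the repeating block 1, 19, 1, 40 (period 4).

[20; (1, 19, 1, 40)]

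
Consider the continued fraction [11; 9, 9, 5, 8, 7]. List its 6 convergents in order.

11/1, 100/9, 911/82, 4655/419, 38151/3434, 271712/24457

Using the convergent recurrence p_i = a_i*p_{i-1} + p_{i-2}, q_i = a_i*q_{i-1} + q_{i-2} with p_{-2}=0, p_{-1}=1, q_{-2}=1, q_{-1}=0:
  i=0: a_0=11, p_0 = 11*1 + 0 = 11, q_0 = 11*0 + 1 = 1.
  i=1: a_1=9, p_1 = 9*11 + 1 = 100, q_1 = 9*1 + 0 = 9.
  i=2: a_2=9, p_2 = 9*100 + 11 = 911, q_2 = 9*9 + 1 = 82.
  i=3: a_3=5, p_3 = 5*911 + 100 = 4655, q_3 = 5*82 + 9 = 419.
  i=4: a_4=8, p_4 = 8*4655 + 911 = 38151, q_4 = 8*419 + 82 = 3434.
  i=5: a_5=7, p_5 = 7*38151 + 4655 = 271712, q_5 = 7*3434 + 419 = 24457.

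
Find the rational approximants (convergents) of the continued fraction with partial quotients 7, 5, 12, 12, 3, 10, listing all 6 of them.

7/1, 36/5, 439/61, 5304/737, 16351/2272, 168814/23457

Using the convergent recurrence p_i = a_i*p_{i-1} + p_{i-2}, q_i = a_i*q_{i-1} + q_{i-2} with p_{-2}=0, p_{-1}=1, q_{-2}=1, q_{-1}=0:
  i=0: a_0=7, p_0 = 7*1 + 0 = 7, q_0 = 7*0 + 1 = 1.
  i=1: a_1=5, p_1 = 5*7 + 1 = 36, q_1 = 5*1 + 0 = 5.
  i=2: a_2=12, p_2 = 12*36 + 7 = 439, q_2 = 12*5 + 1 = 61.
  i=3: a_3=12, p_3 = 12*439 + 36 = 5304, q_3 = 12*61 + 5 = 737.
  i=4: a_4=3, p_4 = 3*5304 + 439 = 16351, q_4 = 3*737 + 61 = 2272.
  i=5: a_5=10, p_5 = 10*16351 + 5304 = 168814, q_5 = 10*2272 + 737 = 23457.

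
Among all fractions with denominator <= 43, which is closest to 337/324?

Expand x = 337/324 as a continued fraction with the Euclidean algorithm:
  337 = 1*324 + 13, so a_0 = 1.
  324 = 24*13 + 12, so a_1 = 24.
  13 = 1*12 + 1, so a_2 = 1.
  12 = 12*1 + 0, so a_3 = 12.
so x = [1; 24, 1, 12].
Convergents (p_i = a_i*p_{i-1} + p_{i-2}, q_i = a_i*q_{i-1} + q_{i-2} with p_{-2}=0, p_{-1}=1, q_{-2}=1, q_{-1}=0), until the denominator exceeds 43:
  i=0: a_0=1, p_0 = 1*1 + 0 = 1, q_0 = 1*0 + 1 = 1.
  i=1: a_1=24, p_1 = 24*1 + 1 = 25, q_1 = 24*1 + 0 = 24.
  i=2: a_2=1, p_2 = 1*25 + 1 = 26, q_2 = 1*24 + 1 = 25.
  i=3: a_3=12, p_3 = 12*26 + 25 = 337, q_3 = 12*25 + 24 = 324.
q_3 = 324 > 43, so the last convergent with denominator <= 43 is p_2/q_2 = 26/25.
The closest fraction with denominator <= 43 is either p_2/q_2 or the intermediate fraction (k*p_2 + p_1)/(k*q_2 + q_1) with the largest k >= 1 whose denominator stays <= 43; these approach x as k grows, and every other convergent or intermediate fraction in range is farther away.
Largest k: floor((43 - q_1)/q_2) = floor((43 - 24)/25) = 0.
Since k = 0, no intermediate fraction beyond p_2/q_2 has denominator <= 43, so the convergent 26/25 is the closest (its error is |337*25 - 26*324|/(324*25) = 1/8100).

26/25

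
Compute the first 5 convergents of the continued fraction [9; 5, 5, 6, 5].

9/1, 46/5, 239/26, 1480/161, 7639/831

Using the convergent recurrence p_i = a_i*p_{i-1} + p_{i-2}, q_i = a_i*q_{i-1} + q_{i-2} with p_{-2}=0, p_{-1}=1, q_{-2}=1, q_{-1}=0:
  i=0: a_0=9, p_0 = 9*1 + 0 = 9, q_0 = 9*0 + 1 = 1.
  i=1: a_1=5, p_1 = 5*9 + 1 = 46, q_1 = 5*1 + 0 = 5.
  i=2: a_2=5, p_2 = 5*46 + 9 = 239, q_2 = 5*5 + 1 = 26.
  i=3: a_3=6, p_3 = 6*239 + 46 = 1480, q_3 = 6*26 + 5 = 161.
  i=4: a_4=5, p_4 = 5*1480 + 239 = 7639, q_4 = 5*161 + 26 = 831.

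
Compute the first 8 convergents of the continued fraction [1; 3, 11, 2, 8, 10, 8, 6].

Using the convergent recurrence p_i = a_i*p_{i-1} + p_{i-2}, q_i = a_i*q_{i-1} + q_{i-2} with p_{-2}=0, p_{-1}=1, q_{-2}=1, q_{-1}=0:
  i=0: a_0=1, p_0 = 1*1 + 0 = 1, q_0 = 1*0 + 1 = 1.
  i=1: a_1=3, p_1 = 3*1 + 1 = 4, q_1 = 3*1 + 0 = 3.
  i=2: a_2=11, p_2 = 11*4 + 1 = 45, q_2 = 11*3 + 1 = 34.
  i=3: a_3=2, p_3 = 2*45 + 4 = 94, q_3 = 2*34 + 3 = 71.
  i=4: a_4=8, p_4 = 8*94 + 45 = 797, q_4 = 8*71 + 34 = 602.
  i=5: a_5=10, p_5 = 10*797 + 94 = 8064, q_5 = 10*602 + 71 = 6091.
  i=6: a_6=8, p_6 = 8*8064 + 797 = 65309, q_6 = 8*6091 + 602 = 49330.
  i=7: a_7=6, p_7 = 6*65309 + 8064 = 399918, q_7 = 6*49330 + 6091 = 302071.

1/1, 4/3, 45/34, 94/71, 797/602, 8064/6091, 65309/49330, 399918/302071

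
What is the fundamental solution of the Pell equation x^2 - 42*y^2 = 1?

(x, y) = (13, 2)

First expand sqrt(42) as a continued fraction. With x_i = (sqrt(42) + m_i)/d_i and (m_0, d_0) = (0, 1): a_0 = floor(sqrt(42)) = 6, since 6^2 = 36 <= 42 < 49 = 7^2.
Iterate m_{i+1} = d_i*a_i - m_i, d_{i+1} = (42 - m_{i+1}^2)/d_i, a_{i+1} = floor((a_0 + m_{i+1})/d_{i+1}):
  m_1 = 1*6 - 0 = 6, d_1 = (42 - 6^2)/1 = 6/1 = 6, a_1 = floor((6 + 6)/6) = 2.
  m_2 = 6*2 - 6 = 6, d_2 = (42 - 6^2)/6 = 6/6 = 1, a_2 = floor((6 + 6)/1) = 12.
  m_3 = 1*12 - 6 = 6, d_3 = (42 - 6^2)/1 = 6/1 = 6: (m_3, d_3) = (m_1, d_1) = (6, 6), so from here the quotients repeat a_1, a_2; the period length is 2.
So sqrt(42) = [6; (2, 12)] with period length k = 2.
k is even, so the fundamental solution of x^2 - 42y^2 = 1 is (p_{k-1}, q_{k-1}) = (p_1, q_1); compute convergents through index 1.
Convergents (p_i = a_i*p_{i-1} + p_{i-2}, q_i = a_i*q_{i-1} + q_{i-2} with p_{-2}=0, p_{-1}=1, q_{-2}=1, q_{-1}=0):
  i=0: a_0=6, p_0 = 6*1 + 0 = 6, q_0 = 6*0 + 1 = 1.
  i=1: a_1=2, p_1 = 2*6 + 1 = 13, q_1 = 2*1 + 0 = 2.
Check: 13^2 - 42*2^2 = 169 - 168 = 1, so (x, y) = (13, 2) solves the equation, and by the theorem it is the least positive solution.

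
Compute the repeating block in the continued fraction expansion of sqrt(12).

Write x_i = (sqrt(12) + m_i)/d_i with (m_0, d_0) = (0, 1). a_0 = floor(sqrt(12)) = 3, since 3^2 = 9 <= 12 < 16 = 4^2.
Iterate m_{i+1} = d_i*a_i - m_i, d_{i+1} = (12 - m_{i+1}^2)/d_i, a_{i+1} = floor((a_0 + m_{i+1})/d_{i+1}):
  m_1 = 1*3 - 0 = 3, d_1 = (12 - 3^2)/1 = 3/1 = 3, a_1 = floor((3 + 3)/3) = 2.
  m_2 = 3*2 - 3 = 3, d_2 = (12 - 3^2)/3 = 3/3 = 1, a_2 = floor((3 + 3)/1) = 6.
  m_3 = 1*6 - 3 = 3, d_3 = (12 - 3^2)/1 = 3/1 = 3: (m_3, d_3) = (m_1, d_1) = (3, 3), so from here the quotients repeat a_1, a_2; the period length is 2.
Hence the expansion of sqrt(12) is a_0 = 3 followed by the repeating block 2, 6 (period 2).

[3; (2, 6)]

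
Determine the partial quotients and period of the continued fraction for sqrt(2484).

[49; (1, 5, 4, 5, 1, 98)]

Write x_i = (sqrt(2484) + m_i)/d_i with (m_0, d_0) = (0, 1). a_0 = floor(sqrt(2484)) = 49, since 49^2 = 2401 <= 2484 < 2500 = 50^2.
Iterate m_{i+1} = d_i*a_i - m_i, d_{i+1} = (2484 - m_{i+1}^2)/d_i, a_{i+1} = floor((a_0 + m_{i+1})/d_{i+1}):
  m_1 = 1*49 - 0 = 49, d_1 = (2484 - 49^2)/1 = 83/1 = 83, a_1 = floor((49 + 49)/83) = 1.
  m_2 = 83*1 - 49 = 34, d_2 = (2484 - 34^2)/83 = 1328/83 = 16, a_2 = floor((49 + 34)/16) = 5.
  m_3 = 16*5 - 34 = 46, d_3 = (2484 - 46^2)/16 = 368/16 = 23, a_3 = floor((49 + 46)/23) = 4.
  m_4 = 23*4 - 46 = 46, d_4 = (2484 - 46^2)/23 = 368/23 = 16, a_4 = floor((49 + 46)/16) = 5.
  m_5 = 16*5 - 46 = 34, d_5 = (2484 - 34^2)/16 = 1328/16 = 83, a_5 = floor((49 + 34)/83) = 1.
  m_6 = 83*1 - 34 = 49, d_6 = (2484 - 49^2)/83 = 83/83 = 1, a_6 = floor((49 + 49)/1) = 98.
  m_7 = 1*98 - 49 = 49, d_7 = (2484 - 49^2)/1 = 83/1 = 83: (m_7, d_7) = (m_1, d_1) = (49, 83), so from here the quotients repeat a_1, ..., a_6; the period length is 6.
Hence the expansion of sqrt(2484) is a_0 = 49 followed by the repeating block 1, 5, 4, 5, 1, 98 (period 6).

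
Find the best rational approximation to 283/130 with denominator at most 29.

Expand x = 283/130 as a continued fraction with the Euclidean algorithm:
  283 = 2*130 + 23, so a_0 = 2.
  130 = 5*23 + 15, so a_1 = 5.
  23 = 1*15 + 8, so a_2 = 1.
  15 = 1*8 + 7, so a_3 = 1.
  8 = 1*7 + 1, so a_4 = 1.
  7 = 7*1 + 0, so a_5 = 7.
so x = [2; 5, 1, 1, 1, 7].
Convergents (p_i = a_i*p_{i-1} + p_{i-2}, q_i = a_i*q_{i-1} + q_{i-2} with p_{-2}=0, p_{-1}=1, q_{-2}=1, q_{-1}=0), until the denominator exceeds 29:
  i=0: a_0=2, p_0 = 2*1 + 0 = 2, q_0 = 2*0 + 1 = 1.
  i=1: a_1=5, p_1 = 5*2 + 1 = 11, q_1 = 5*1 + 0 = 5.
  i=2: a_2=1, p_2 = 1*11 + 2 = 13, q_2 = 1*5 + 1 = 6.
  i=3: a_3=1, p_3 = 1*13 + 11 = 24, q_3 = 1*6 + 5 = 11.
  i=4: a_4=1, p_4 = 1*24 + 13 = 37, q_4 = 1*11 + 6 = 17.
  i=5: a_5=7, p_5 = 7*37 + 24 = 283, q_5 = 7*17 + 11 = 130.
q_5 = 130 > 29, so the last convergent with denominator <= 29 is p_4/q_4 = 37/17.
The closest fraction with denominator <= 29 is either p_4/q_4 or the intermediate fraction (k*p_4 + p_3)/(k*q_4 + q_3) with the largest k >= 1 whose denominator stays <= 29; these approach x as k grows, and every other convergent or intermediate fraction in range is farther away.
Largest k: floor((29 - q_3)/q_4) = floor((29 - 11)/17) = 1.
That gives (1*37 + 24)/(1*17 + 11) = 61/28.
Compare the errors: |x - 37/17| = |283*17 - 37*130|/(130*17) = 1/2210, and |x - 61/28| = |283*28 - 61*130|/(130*28) = 6/3640.
Cross-multiplying, 1*3640 = 3640 < 13260 = 6*2210, so 1/2210 is smaller: the convergent 37/17 is closer to x than 61/28.

37/17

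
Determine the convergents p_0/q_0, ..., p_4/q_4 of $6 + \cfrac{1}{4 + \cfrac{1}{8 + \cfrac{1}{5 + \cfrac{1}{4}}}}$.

6/1, 25/4, 206/33, 1055/169, 4426/709

Using the convergent recurrence p_i = a_i*p_{i-1} + p_{i-2}, q_i = a_i*q_{i-1} + q_{i-2} with p_{-2}=0, p_{-1}=1, q_{-2}=1, q_{-1}=0:
  i=0: a_0=6, p_0 = 6*1 + 0 = 6, q_0 = 6*0 + 1 = 1.
  i=1: a_1=4, p_1 = 4*6 + 1 = 25, q_1 = 4*1 + 0 = 4.
  i=2: a_2=8, p_2 = 8*25 + 6 = 206, q_2 = 8*4 + 1 = 33.
  i=3: a_3=5, p_3 = 5*206 + 25 = 1055, q_3 = 5*33 + 4 = 169.
  i=4: a_4=4, p_4 = 4*1055 + 206 = 4426, q_4 = 4*169 + 33 = 709.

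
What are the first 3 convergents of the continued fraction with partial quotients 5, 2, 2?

5/1, 11/2, 27/5

Using the convergent recurrence p_i = a_i*p_{i-1} + p_{i-2}, q_i = a_i*q_{i-1} + q_{i-2} with p_{-2}=0, p_{-1}=1, q_{-2}=1, q_{-1}=0:
  i=0: a_0=5, p_0 = 5*1 + 0 = 5, q_0 = 5*0 + 1 = 1.
  i=1: a_1=2, p_1 = 2*5 + 1 = 11, q_1 = 2*1 + 0 = 2.
  i=2: a_2=2, p_2 = 2*11 + 5 = 27, q_2 = 2*2 + 1 = 5.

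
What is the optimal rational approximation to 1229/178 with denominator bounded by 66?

145/21

Expand x = 1229/178 as a continued fraction with the Euclidean algorithm:
  1229 = 6*178 + 161, so a_0 = 6.
  178 = 1*161 + 17, so a_1 = 1.
  161 = 9*17 + 8, so a_2 = 9.
  17 = 2*8 + 1, so a_3 = 2.
  8 = 8*1 + 0, so a_4 = 8.
so x = [6; 1, 9, 2, 8].
Convergents (p_i = a_i*p_{i-1} + p_{i-2}, q_i = a_i*q_{i-1} + q_{i-2} with p_{-2}=0, p_{-1}=1, q_{-2}=1, q_{-1}=0), until the denominator exceeds 66:
  i=0: a_0=6, p_0 = 6*1 + 0 = 6, q_0 = 6*0 + 1 = 1.
  i=1: a_1=1, p_1 = 1*6 + 1 = 7, q_1 = 1*1 + 0 = 1.
  i=2: a_2=9, p_2 = 9*7 + 6 = 69, q_2 = 9*1 + 1 = 10.
  i=3: a_3=2, p_3 = 2*69 + 7 = 145, q_3 = 2*10 + 1 = 21.
  i=4: a_4=8, p_4 = 8*145 + 69 = 1229, q_4 = 8*21 + 10 = 178.
q_4 = 178 > 66, so the last convergent with denominator <= 66 is p_3/q_3 = 145/21.
The closest fraction with denominator <= 66 is either p_3/q_3 or the intermediate fraction (k*p_3 + p_2)/(k*q_3 + q_2) with the largest k >= 1 whose denominator stays <= 66; these approach x as k grows, and every other convergent or intermediate fraction in range is farther away.
Largest k: floor((66 - q_2)/q_3) = floor((66 - 10)/21) = 2.
That gives (2*145 + 69)/(2*21 + 10) = 359/52.
Compare the errors: |x - 145/21| = |1229*21 - 145*178|/(178*21) = 1/3738, and |x - 359/52| = |1229*52 - 359*178|/(178*52) = 6/9256.
Cross-multiplying, 1*9256 = 9256 < 22428 = 6*3738, so 1/3738 is smaller: the convergent 145/21 is closer to x than 359/52.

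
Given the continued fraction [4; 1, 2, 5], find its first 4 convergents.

Using the convergent recurrence p_i = a_i*p_{i-1} + p_{i-2}, q_i = a_i*q_{i-1} + q_{i-2} with p_{-2}=0, p_{-1}=1, q_{-2}=1, q_{-1}=0:
  i=0: a_0=4, p_0 = 4*1 + 0 = 4, q_0 = 4*0 + 1 = 1.
  i=1: a_1=1, p_1 = 1*4 + 1 = 5, q_1 = 1*1 + 0 = 1.
  i=2: a_2=2, p_2 = 2*5 + 4 = 14, q_2 = 2*1 + 1 = 3.
  i=3: a_3=5, p_3 = 5*14 + 5 = 75, q_3 = 5*3 + 1 = 16.

4/1, 5/1, 14/3, 75/16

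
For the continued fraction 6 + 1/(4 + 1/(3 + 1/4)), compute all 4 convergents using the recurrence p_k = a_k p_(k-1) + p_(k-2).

Using the convergent recurrence p_i = a_i*p_{i-1} + p_{i-2}, q_i = a_i*q_{i-1} + q_{i-2} with p_{-2}=0, p_{-1}=1, q_{-2}=1, q_{-1}=0:
  i=0: a_0=6, p_0 = 6*1 + 0 = 6, q_0 = 6*0 + 1 = 1.
  i=1: a_1=4, p_1 = 4*6 + 1 = 25, q_1 = 4*1 + 0 = 4.
  i=2: a_2=3, p_2 = 3*25 + 6 = 81, q_2 = 3*4 + 1 = 13.
  i=3: a_3=4, p_3 = 4*81 + 25 = 349, q_3 = 4*13 + 4 = 56.

6/1, 25/4, 81/13, 349/56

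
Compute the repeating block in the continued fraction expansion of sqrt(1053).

Write x_i = (sqrt(1053) + m_i)/d_i with (m_0, d_0) = (0, 1). a_0 = floor(sqrt(1053)) = 32, since 32^2 = 1024 <= 1053 < 1089 = 33^2.
Iterate m_{i+1} = d_i*a_i - m_i, d_{i+1} = (1053 - m_{i+1}^2)/d_i, a_{i+1} = floor((a_0 + m_{i+1})/d_{i+1}):
  m_1 = 1*32 - 0 = 32, d_1 = (1053 - 32^2)/1 = 29/1 = 29, a_1 = floor((32 + 32)/29) = 2.
  m_2 = 29*2 - 32 = 26, d_2 = (1053 - 26^2)/29 = 377/29 = 13, a_2 = floor((32 + 26)/13) = 4.
  m_3 = 13*4 - 26 = 26, d_3 = (1053 - 26^2)/13 = 377/13 = 29, a_3 = floor((32 + 26)/29) = 2.
  m_4 = 29*2 - 26 = 32, d_4 = (1053 - 32^2)/29 = 29/29 = 1, a_4 = floor((32 + 32)/1) = 64.
  m_5 = 1*64 - 32 = 32, d_5 = (1053 - 32^2)/1 = 29/1 = 29: (m_5, d_5) = (m_1, d_1) = (32, 29), so from here the quotients repeat a_1, ..., a_4; the period length is 4.
Hence the expansion of sqrt(1053) is a_0 = 32 followed by the repeating block 2, 4, 2, 64 (period 4).

[32; (2, 4, 2, 64)]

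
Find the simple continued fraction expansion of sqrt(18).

[4; (4, 8)]

Write x_i = (sqrt(18) + m_i)/d_i with (m_0, d_0) = (0, 1). a_0 = floor(sqrt(18)) = 4, since 4^2 = 16 <= 18 < 25 = 5^2.
Iterate m_{i+1} = d_i*a_i - m_i, d_{i+1} = (18 - m_{i+1}^2)/d_i, a_{i+1} = floor((a_0 + m_{i+1})/d_{i+1}):
  m_1 = 1*4 - 0 = 4, d_1 = (18 - 4^2)/1 = 2/1 = 2, a_1 = floor((4 + 4)/2) = 4.
  m_2 = 2*4 - 4 = 4, d_2 = (18 - 4^2)/2 = 2/2 = 1, a_2 = floor((4 + 4)/1) = 8.
  m_3 = 1*8 - 4 = 4, d_3 = (18 - 4^2)/1 = 2/1 = 2: (m_3, d_3) = (m_1, d_1) = (4, 2), so from here the quotients repeat a_1, a_2; the period length is 2.
Hence the expansion of sqrt(18) is a_0 = 4 followed by the repeating block 4, 8 (period 2).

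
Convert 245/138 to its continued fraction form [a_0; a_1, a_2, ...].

Run the Euclidean algorithm on 245 and 138; the successive quotients are the partial quotients a_0, a_1, ... (each step inverts the fractional part left over by the previous one):
  245 = 1*138 + 107, so a_0 = 1.
  138 = 1*107 + 31, so a_1 = 1.
  107 = 3*31 + 14, so a_2 = 3.
  31 = 2*14 + 3, so a_3 = 2.
  14 = 4*3 + 2, so a_4 = 4.
  3 = 1*2 + 1, so a_5 = 1.
  2 = 2*1 + 0, so a_6 = 2.
The remainder reaches 0 after 7 divisions, so the expansion has 7 partial quotients, read off in order.

[1; 1, 3, 2, 4, 1, 2]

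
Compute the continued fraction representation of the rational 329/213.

Run the Euclidean algorithm on 329 and 213; the successive quotients are the partial quotients a_0, a_1, ... (each step inverts the fractional part left over by the previous one):
  329 = 1*213 + 116, so a_0 = 1.
  213 = 1*116 + 97, so a_1 = 1.
  116 = 1*97 + 19, so a_2 = 1.
  97 = 5*19 + 2, so a_3 = 5.
  19 = 9*2 + 1, so a_4 = 9.
  2 = 2*1 + 0, so a_5 = 2.
The remainder reaches 0 after 6 divisions, so the expansion has 6 partial quotients, read off in order.

[1; 1, 1, 5, 9, 2]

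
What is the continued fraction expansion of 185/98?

[1; 1, 7, 1, 10]

Run the Euclidean algorithm on 185 and 98; the successive quotients are the partial quotients a_0, a_1, ... (each step inverts the fractional part left over by the previous one):
  185 = 1*98 + 87, so a_0 = 1.
  98 = 1*87 + 11, so a_1 = 1.
  87 = 7*11 + 10, so a_2 = 7.
  11 = 1*10 + 1, so a_3 = 1.
  10 = 10*1 + 0, so a_4 = 10.
The remainder reaches 0 after 5 divisions, so the expansion has 5 partial quotients, read off in order.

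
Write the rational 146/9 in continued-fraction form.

Run the Euclidean algorithm on 146 and 9; the successive quotients are the partial quotients a_0, a_1, ... (each step inverts the fractional part left over by the previous one):
  146 = 16*9 + 2, so a_0 = 16.
  9 = 4*2 + 1, so a_1 = 4.
  2 = 2*1 + 0, so a_2 = 2.
The remainder reaches 0 after 3 divisions, so the expansion has 3 partial quotients, read off in order.

[16; 4, 2]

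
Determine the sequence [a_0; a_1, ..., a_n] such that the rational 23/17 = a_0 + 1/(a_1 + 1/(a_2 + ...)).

Run the Euclidean algorithm on 23 and 17; the successive quotients are the partial quotients a_0, a_1, ... (each step inverts the fractional part left over by the previous one):
  23 = 1*17 + 6, so a_0 = 1.
  17 = 2*6 + 5, so a_1 = 2.
  6 = 1*5 + 1, so a_2 = 1.
  5 = 5*1 + 0, so a_3 = 5.
The remainder reaches 0 after 4 divisions, so the expansion has 4 partial quotients, read off in order.

[1; 2, 1, 5]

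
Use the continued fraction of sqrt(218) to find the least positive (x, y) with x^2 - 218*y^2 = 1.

First expand sqrt(218) as a continued fraction. With x_i = (sqrt(218) + m_i)/d_i and (m_0, d_0) = (0, 1): a_0 = floor(sqrt(218)) = 14, since 14^2 = 196 <= 218 < 225 = 15^2.
Iterate m_{i+1} = d_i*a_i - m_i, d_{i+1} = (218 - m_{i+1}^2)/d_i, a_{i+1} = floor((a_0 + m_{i+1})/d_{i+1}):
  m_1 = 1*14 - 0 = 14, d_1 = (218 - 14^2)/1 = 22/1 = 22, a_1 = floor((14 + 14)/22) = 1.
  m_2 = 22*1 - 14 = 8, d_2 = (218 - 8^2)/22 = 154/22 = 7, a_2 = floor((14 + 8)/7) = 3.
  m_3 = 7*3 - 8 = 13, d_3 = (218 - 13^2)/7 = 49/7 = 7, a_3 = floor((14 + 13)/7) = 3.
  m_4 = 7*3 - 13 = 8, d_4 = (218 - 8^2)/7 = 154/7 = 22, a_4 = floor((14 + 8)/22) = 1.
  m_5 = 22*1 - 8 = 14, d_5 = (218 - 14^2)/22 = 22/22 = 1, a_5 = floor((14 + 14)/1) = 28.
  m_6 = 1*28 - 14 = 14, d_6 = (218 - 14^2)/1 = 22/1 = 22: (m_6, d_6) = (m_1, d_1) = (14, 22), so from here the quotients repeat a_1, ..., a_5; the period length is 5.
So sqrt(218) = [14; (1, 3, 3, 1, 28)] with period length k = 5.
k is odd, so (p_{k-1}, q_{k-1}) only solves x^2 - 218y^2 = -1 and the fundamental solution of x^2 - 218y^2 = 1 is (p_{2k-1}, q_{2k-1}) = (p_9, q_9); compute convergents through index 9, running through the period twice.
Convergents (p_i = a_i*p_{i-1} + p_{i-2}, q_i = a_i*q_{i-1} + q_{i-2} with p_{-2}=0, p_{-1}=1, q_{-2}=1, q_{-1}=0):
  i=0: a_0=14, p_0 = 14*1 + 0 = 14, q_0 = 14*0 + 1 = 1.
  i=1: a_1=1, p_1 = 1*14 + 1 = 15, q_1 = 1*1 + 0 = 1.
  i=2: a_2=3, p_2 = 3*15 + 14 = 59, q_2 = 3*1 + 1 = 4.
  i=3: a_3=3, p_3 = 3*59 + 15 = 192, q_3 = 3*4 + 1 = 13.
  i=4: a_4=1, p_4 = 1*192 + 59 = 251, q_4 = 1*13 + 4 = 17.
  i=5: a_5=28, p_5 = 28*251 + 192 = 7220, q_5 = 28*17 + 13 = 489.
  i=6: a_6=1, p_6 = 1*7220 + 251 = 7471, q_6 = 1*489 + 17 = 506.
  i=7: a_7=3, p_7 = 3*7471 + 7220 = 29633, q_7 = 3*506 + 489 = 2007.
  i=8: a_8=3, p_8 = 3*29633 + 7471 = 96370, q_8 = 3*2007 + 506 = 6527.
  i=9: a_9=1, p_9 = 1*96370 + 29633 = 126003, q_9 = 1*6527 + 2007 = 8534.
Indeed p_4^2 - 218*q_4^2 = 63001 - 63002 = -1, not +1.
Check: 126003^2 - 218*8534^2 = 15876756009 - 15876756008 = 1, so (x, y) = (126003, 8534) solves the equation, and by the theorem it is the least positive solution.

(x, y) = (126003, 8534)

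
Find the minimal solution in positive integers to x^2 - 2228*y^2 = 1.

(x, y) = (27849, 590)

First expand sqrt(2228) as a continued fraction. With x_i = (sqrt(2228) + m_i)/d_i and (m_0, d_0) = (0, 1): a_0 = floor(sqrt(2228)) = 47, since 47^2 = 2209 <= 2228 < 2304 = 48^2.
Iterate m_{i+1} = d_i*a_i - m_i, d_{i+1} = (2228 - m_{i+1}^2)/d_i, a_{i+1} = floor((a_0 + m_{i+1})/d_{i+1}):
  m_1 = 1*47 - 0 = 47, d_1 = (2228 - 47^2)/1 = 19/1 = 19, a_1 = floor((47 + 47)/19) = 4.
  m_2 = 19*4 - 47 = 29, d_2 = (2228 - 29^2)/19 = 1387/19 = 73, a_2 = floor((47 + 29)/73) = 1.
  m_3 = 73*1 - 29 = 44, d_3 = (2228 - 44^2)/73 = 292/73 = 4, a_3 = floor((47 + 44)/4) = 22.
  m_4 = 4*22 - 44 = 44, d_4 = (2228 - 44^2)/4 = 292/4 = 73, a_4 = floor((47 + 44)/73) = 1.
  m_5 = 73*1 - 44 = 29, d_5 = (2228 - 29^2)/73 = 1387/73 = 19, a_5 = floor((47 + 29)/19) = 4.
  m_6 = 19*4 - 29 = 47, d_6 = (2228 - 47^2)/19 = 19/19 = 1, a_6 = floor((47 + 47)/1) = 94.
  m_7 = 1*94 - 47 = 47, d_7 = (2228 - 47^2)/1 = 19/1 = 19: (m_7, d_7) = (m_1, d_1) = (47, 19), so from here the quotients repeat a_1, ..., a_6; the period length is 6.
So sqrt(2228) = [47; (4, 1, 22, 1, 4, 94)] with period length k = 6.
k is even, so the fundamental solution of x^2 - 2228y^2 = 1 is (p_{k-1}, q_{k-1}) = (p_5, q_5); compute convergents through index 5.
Convergents (p_i = a_i*p_{i-1} + p_{i-2}, q_i = a_i*q_{i-1} + q_{i-2} with p_{-2}=0, p_{-1}=1, q_{-2}=1, q_{-1}=0):
  i=0: a_0=47, p_0 = 47*1 + 0 = 47, q_0 = 47*0 + 1 = 1.
  i=1: a_1=4, p_1 = 4*47 + 1 = 189, q_1 = 4*1 + 0 = 4.
  i=2: a_2=1, p_2 = 1*189 + 47 = 236, q_2 = 1*4 + 1 = 5.
  i=3: a_3=22, p_3 = 22*236 + 189 = 5381, q_3 = 22*5 + 4 = 114.
  i=4: a_4=1, p_4 = 1*5381 + 236 = 5617, q_4 = 1*114 + 5 = 119.
  i=5: a_5=4, p_5 = 4*5617 + 5381 = 27849, q_5 = 4*119 + 114 = 590.
Check: 27849^2 - 2228*590^2 = 775566801 - 775566800 = 1, so (x, y) = (27849, 590) solves the equation, and by the theorem it is the least positive solution.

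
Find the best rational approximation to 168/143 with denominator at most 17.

Expand x = 168/143 as a continued fraction with the Euclidean algorithm:
  168 = 1*143 + 25, so a_0 = 1.
  143 = 5*25 + 18, so a_1 = 5.
  25 = 1*18 + 7, so a_2 = 1.
  18 = 2*7 + 4, so a_3 = 2.
  7 = 1*4 + 3, so a_4 = 1.
  4 = 1*3 + 1, so a_5 = 1.
  3 = 3*1 + 0, so a_6 = 3.
so x = [1; 5, 1, 2, 1, 1, 3].
Convergents (p_i = a_i*p_{i-1} + p_{i-2}, q_i = a_i*q_{i-1} + q_{i-2} with p_{-2}=0, p_{-1}=1, q_{-2}=1, q_{-1}=0), until the denominator exceeds 17:
  i=0: a_0=1, p_0 = 1*1 + 0 = 1, q_0 = 1*0 + 1 = 1.
  i=1: a_1=5, p_1 = 5*1 + 1 = 6, q_1 = 5*1 + 0 = 5.
  i=2: a_2=1, p_2 = 1*6 + 1 = 7, q_2 = 1*5 + 1 = 6.
  i=3: a_3=2, p_3 = 2*7 + 6 = 20, q_3 = 2*6 + 5 = 17.
  i=4: a_4=1, p_4 = 1*20 + 7 = 27, q_4 = 1*17 + 6 = 23.
q_4 = 23 > 17, so the last convergent with denominator <= 17 is p_3/q_3 = 20/17.
The closest fraction with denominator <= 17 is either p_3/q_3 or the intermediate fraction (k*p_3 + p_2)/(k*q_3 + q_2) with the largest k >= 1 whose denominator stays <= 17; these approach x as k grows, and every other convergent or intermediate fraction in range is farther away.
Largest k: floor((17 - q_2)/q_3) = floor((17 - 6)/17) = 0.
Since k = 0, no intermediate fraction beyond p_3/q_3 has denominator <= 17, so the convergent 20/17 is the closest (its error is |168*17 - 20*143|/(143*17) = 4/2431).

20/17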